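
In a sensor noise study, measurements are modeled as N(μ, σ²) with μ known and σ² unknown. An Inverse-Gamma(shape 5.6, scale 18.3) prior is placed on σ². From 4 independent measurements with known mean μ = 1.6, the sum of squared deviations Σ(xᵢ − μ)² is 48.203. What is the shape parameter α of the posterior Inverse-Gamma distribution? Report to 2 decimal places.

With known mean μ and an Inverse-Gamma(α, β) prior on σ², the Normal likelihood is conjugate: posterior is Inv-Gamma(α + n/2, β + Σ(xᵢ−μ)²/2).
Posterior: Inv-Gamma(5.6 + 4/2, 18.3 + 48.203/2) = Inv-Gamma(7.60, 42.4015).
Posterior α = 7.60.

7.60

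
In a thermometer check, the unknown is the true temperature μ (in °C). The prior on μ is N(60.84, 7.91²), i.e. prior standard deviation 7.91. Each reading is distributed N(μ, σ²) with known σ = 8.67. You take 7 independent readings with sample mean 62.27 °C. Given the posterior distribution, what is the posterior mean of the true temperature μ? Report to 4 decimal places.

For Normal data with known variance σ², a Normal(μ₀, σ₀²) prior on μ is conjugate. Posterior precision = 1/σ₀² + n/σ²; posterior mean is the precision-weighted average of μ₀ and x̄.
n·x̄ = 7·62.27 = 435.89.
σ₀² = 7.91² = 62.5681, σ² = 8.67² = 75.1689; σ² + n·σ₀² = 75.1689 + 7·62.5681 = 513.1456.
Posterior mean = (μ₀/σ₀² + n·x̄/σ²)/(1/σ₀² + n/σ²) = (σ²·μ₀ + σ₀²·n·x̄)/(σ² + n·σ₀²) = (75.1689·60.84 + 62.5681·435.89)/513.1456 = 31846.084985/513.1456 = 62.0605.

62.0605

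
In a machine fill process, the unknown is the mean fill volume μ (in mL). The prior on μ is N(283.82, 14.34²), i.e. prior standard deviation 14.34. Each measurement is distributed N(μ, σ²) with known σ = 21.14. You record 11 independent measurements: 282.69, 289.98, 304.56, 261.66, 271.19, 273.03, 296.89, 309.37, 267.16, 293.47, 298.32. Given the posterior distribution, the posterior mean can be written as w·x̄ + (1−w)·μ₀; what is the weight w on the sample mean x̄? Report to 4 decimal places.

0.8350

For Normal data with known variance σ², a Normal(μ₀, σ₀²) prior on μ is conjugate. Posterior precision = 1/σ₀² + n/σ²; posterior mean is the precision-weighted average of μ₀ and x̄.
σ₀² = 14.34² = 205.6356, σ² = 21.14² = 446.8996. Prior precision 1/σ₀² = 1/205.6356; data precision n/σ² = 11/446.8996.
w = (n/σ²)/(1/σ₀² + n/σ²) = n·σ₀²/(σ² + n·σ₀²) = 11·205.6356/(446.8996 + 11·205.6356) = 2261.9916/2708.8912 = 0.8350.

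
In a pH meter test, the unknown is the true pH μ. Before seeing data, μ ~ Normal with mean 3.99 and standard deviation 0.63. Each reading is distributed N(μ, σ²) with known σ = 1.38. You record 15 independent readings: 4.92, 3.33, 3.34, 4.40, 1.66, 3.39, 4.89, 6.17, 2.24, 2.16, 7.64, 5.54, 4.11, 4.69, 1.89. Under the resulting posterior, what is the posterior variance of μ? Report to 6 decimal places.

For Normal data with known variance σ², a Normal(μ₀, σ₀²) prior on μ is conjugate. Posterior precision = 1/σ₀² + n/σ²; posterior mean is the precision-weighted average of μ₀ and x̄.
σ₀² = 0.63² = 0.3969, σ² = 1.38² = 1.9044; σ² + n·σ₀² = 1.9044 + 15·0.3969 = 7.8579.
Posterior precision = 1/σ₀² + n/σ² = 1/0.3969 + 15/1.9044 = (σ² + n·σ₀²)/(σ₀²σ²) = 7.8579/(0.3969·1.9044); posterior variance σₙ² = σ₀²σ²/(σ² + n·σ₀²) = 0.3969·1.9044/7.8579 = 0.096191.

0.096191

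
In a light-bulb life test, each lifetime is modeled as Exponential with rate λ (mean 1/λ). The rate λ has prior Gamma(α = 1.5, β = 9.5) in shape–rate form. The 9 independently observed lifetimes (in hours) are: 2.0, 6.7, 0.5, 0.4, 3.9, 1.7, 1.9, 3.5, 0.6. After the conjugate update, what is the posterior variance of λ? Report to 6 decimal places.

With a Gamma(shape α, rate β) prior on the exponential rate λ, the posterior after n observations with total T = Σxᵢ is Gamma(α+n, β+T).
Sum of observations T = 21.2 hours; n = 9.
Posterior: Gamma(1.5+9, 9.5+21.2) = Gamma(10.5, 30.7).
Var = α/β² = 0.011141.

0.011141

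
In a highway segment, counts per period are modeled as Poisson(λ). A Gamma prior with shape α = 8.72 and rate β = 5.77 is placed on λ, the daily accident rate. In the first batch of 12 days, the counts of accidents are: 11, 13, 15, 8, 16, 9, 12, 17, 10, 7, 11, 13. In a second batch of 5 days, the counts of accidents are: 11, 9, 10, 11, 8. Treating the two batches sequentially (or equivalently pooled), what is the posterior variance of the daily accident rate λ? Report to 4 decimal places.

0.3852

With a Gamma(shape α, rate β) prior, the Poisson likelihood is conjugate: the posterior is Gamma(α + ΣXᵢ, β + n).
Batch 1: sum of counts S = 142 over n = 12 days.
After batch 1: Gamma(α+S, β+n) = Gamma(8.72+142, 5.77+12) = Gamma(150.72, 17.77).
Batch 2: sum of counts S = 49 over n = 5 days.
After batch 2: Gamma(α+S, β+n) = Gamma(150.72+49, 17.77+5) = Gamma(199.72, 22.77).
Var = α/β² = 199.72/22.77² = 0.3852.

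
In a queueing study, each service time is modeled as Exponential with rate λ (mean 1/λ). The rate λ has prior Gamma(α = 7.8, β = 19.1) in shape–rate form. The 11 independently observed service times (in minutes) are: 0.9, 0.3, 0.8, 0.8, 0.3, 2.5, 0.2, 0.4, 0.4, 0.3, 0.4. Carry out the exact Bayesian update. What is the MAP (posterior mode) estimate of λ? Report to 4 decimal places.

0.6742

With a Gamma(shape α, rate β) prior on the exponential rate λ, the posterior after n observations with total T = Σxᵢ is Gamma(α+n, β+T).
Sum of observations T = 7.3 minutes; n = 11.
Posterior: Gamma(7.8+11, 19.1+7.3) = Gamma(18.8, 26.4).
Mode = (α−1)/β = 0.6742.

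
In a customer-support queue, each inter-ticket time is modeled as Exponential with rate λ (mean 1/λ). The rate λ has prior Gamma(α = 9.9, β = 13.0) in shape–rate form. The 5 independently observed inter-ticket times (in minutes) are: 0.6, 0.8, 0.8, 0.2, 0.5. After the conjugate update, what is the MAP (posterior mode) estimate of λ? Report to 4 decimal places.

With a Gamma(shape α, rate β) prior on the exponential rate λ, the posterior after n observations with total T = Σxᵢ is Gamma(α+n, β+T).
Sum of observations T = 2.9 minutes; n = 5.
Posterior: Gamma(9.9+5, 13.0+2.9) = Gamma(14.9, 15.9).
Mode = (α−1)/β = 0.8742.

0.8742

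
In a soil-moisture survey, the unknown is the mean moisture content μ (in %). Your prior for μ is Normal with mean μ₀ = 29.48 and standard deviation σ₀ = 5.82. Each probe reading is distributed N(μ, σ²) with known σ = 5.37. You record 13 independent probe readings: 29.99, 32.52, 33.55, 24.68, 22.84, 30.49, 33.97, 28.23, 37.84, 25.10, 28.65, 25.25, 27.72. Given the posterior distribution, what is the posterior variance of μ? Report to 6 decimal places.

2.081885

For Normal data with known variance σ², a Normal(μ₀, σ₀²) prior on μ is conjugate. Posterior precision = 1/σ₀² + n/σ²; posterior mean is the precision-weighted average of μ₀ and x̄.
σ₀² = 5.82² = 33.8724, σ² = 5.37² = 28.8369; σ² + n·σ₀² = 28.8369 + 13·33.8724 = 469.1781.
Posterior precision = 1/σ₀² + n/σ² = 1/33.8724 + 13/28.8369 = (σ² + n·σ₀²)/(σ₀²σ²) = 469.1781/(33.8724·28.8369); posterior variance σₙ² = σ₀²σ²/(σ² + n·σ₀²) = 33.8724·28.8369/469.1781 = 2.081885.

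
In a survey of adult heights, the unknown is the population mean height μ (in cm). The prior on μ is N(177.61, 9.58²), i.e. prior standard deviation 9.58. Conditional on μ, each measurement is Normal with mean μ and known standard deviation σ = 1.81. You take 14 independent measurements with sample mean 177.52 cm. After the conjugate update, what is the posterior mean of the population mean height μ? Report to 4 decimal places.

For Normal data with known variance σ², a Normal(μ₀, σ₀²) prior on μ is conjugate. Posterior precision = 1/σ₀² + n/σ²; posterior mean is the precision-weighted average of μ₀ and x̄.
n·x̄ = 14·177.52 = 2485.28.
σ₀² = 9.58² = 91.7764, σ² = 1.81² = 3.2761; σ² + n·σ₀² = 3.2761 + 14·91.7764 = 1288.1457.
Posterior mean = (μ₀/σ₀² + n·x̄/σ²)/(1/σ₀² + n/σ²) = (σ²·μ₀ + σ₀²·n·x̄)/(σ² + n·σ₀²) = (3.2761·177.61 + 91.7764·2485.28)/1288.1457 = 228671.919513/1288.1457 = 177.5202.

177.5202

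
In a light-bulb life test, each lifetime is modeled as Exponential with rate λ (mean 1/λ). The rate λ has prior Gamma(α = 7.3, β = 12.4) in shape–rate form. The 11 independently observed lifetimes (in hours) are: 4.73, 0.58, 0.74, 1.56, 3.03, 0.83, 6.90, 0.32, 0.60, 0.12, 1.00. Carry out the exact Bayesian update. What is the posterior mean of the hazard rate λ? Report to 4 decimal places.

0.5578

With a Gamma(shape α, rate β) prior on the exponential rate λ, the posterior after n observations with total T = Σxᵢ is Gamma(α+n, β+T).
Sum of observations T = 20.41 hours; n = 11.
Posterior: Gamma(7.3+11, 12.4+20.41) = Gamma(18.3, 32.81).
Posterior mean of λ = α/β = 18.3/32.81 = 0.5578.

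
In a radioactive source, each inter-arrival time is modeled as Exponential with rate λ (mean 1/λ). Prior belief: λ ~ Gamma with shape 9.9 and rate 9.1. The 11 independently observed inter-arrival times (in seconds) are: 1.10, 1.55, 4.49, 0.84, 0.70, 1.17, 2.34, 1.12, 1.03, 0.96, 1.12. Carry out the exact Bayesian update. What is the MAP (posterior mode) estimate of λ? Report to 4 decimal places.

0.7798

With a Gamma(shape α, rate β) prior on the exponential rate λ, the posterior after n observations with total T = Σxᵢ is Gamma(α+n, β+T).
Sum of observations T = 16.42 seconds; n = 11.
Posterior: Gamma(9.9+11, 9.1+16.42) = Gamma(20.9, 25.52).
Mode = (α−1)/β = 0.7798.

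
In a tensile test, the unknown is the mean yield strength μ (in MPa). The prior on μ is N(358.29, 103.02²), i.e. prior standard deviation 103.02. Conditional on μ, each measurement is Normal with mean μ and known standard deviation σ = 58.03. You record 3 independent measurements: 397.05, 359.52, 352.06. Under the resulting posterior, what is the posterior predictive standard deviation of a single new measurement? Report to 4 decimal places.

For Normal data with known variance σ², a Normal(μ₀, σ₀²) prior on μ is conjugate. Posterior precision = 1/σ₀² + n/σ²; posterior mean is the precision-weighted average of μ₀ and x̄.
σ₀² = 103.02² = 10613.1204, σ² = 58.03² = 3367.4809; σ² + n·σ₀² = 3367.4809 + 3·10613.1204 = 35206.8421.
Posterior precision = 1/σ₀² + n/σ² = 1/10613.1204 + 3/3367.4809 = (σ² + n·σ₀²)/(σ₀²σ²) = 35206.8421/(10613.1204·3367.4809); posterior variance σₙ² = σ₀²σ²/(σ² + n·σ₀²) = 10613.1204·3367.4809/35206.8421 = 1015.128825.
Predictive variance for one new observation = σₙ² + σ² = 10613.1204·3367.4809/35206.8421 + 3367.4809 = σ²·(σ₀² + 35206.8421)/35206.8421 = 3367.4809·45819.9625/35206.8421 = 4382.609725; SD = √(3367.4809·45819.9625/35206.8421) = 66.2013.

66.2013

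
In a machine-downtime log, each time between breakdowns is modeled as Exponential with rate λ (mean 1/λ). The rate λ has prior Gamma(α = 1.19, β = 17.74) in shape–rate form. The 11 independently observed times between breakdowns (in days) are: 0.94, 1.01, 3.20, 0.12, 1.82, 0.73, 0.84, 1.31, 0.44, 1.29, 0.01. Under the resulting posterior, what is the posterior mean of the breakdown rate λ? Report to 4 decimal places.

0.4139

With a Gamma(shape α, rate β) prior on the exponential rate λ, the posterior after n observations with total T = Σxᵢ is Gamma(α+n, β+T).
Sum of observations T = 11.71 days; n = 11.
Posterior: Gamma(1.19+11, 17.74+11.71) = Gamma(12.19, 29.45).
Posterior mean of λ = α/β = 12.19/29.45 = 0.4139.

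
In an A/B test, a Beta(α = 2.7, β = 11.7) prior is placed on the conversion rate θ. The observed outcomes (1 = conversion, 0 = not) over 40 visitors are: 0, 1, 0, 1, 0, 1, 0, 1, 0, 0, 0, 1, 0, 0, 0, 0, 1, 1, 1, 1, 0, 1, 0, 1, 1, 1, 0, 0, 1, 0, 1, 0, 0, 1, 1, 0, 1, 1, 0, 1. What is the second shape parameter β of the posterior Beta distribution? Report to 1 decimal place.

31.7

The Beta prior is conjugate to a Binomial/Bernoulli likelihood; the update adds successes to α and failures to β.
Posterior: Beta(α+k, β+n−k) = Beta(2.7+20, 11.7+20) = Beta(22.7, 31.7).
Posterior β = 31.7.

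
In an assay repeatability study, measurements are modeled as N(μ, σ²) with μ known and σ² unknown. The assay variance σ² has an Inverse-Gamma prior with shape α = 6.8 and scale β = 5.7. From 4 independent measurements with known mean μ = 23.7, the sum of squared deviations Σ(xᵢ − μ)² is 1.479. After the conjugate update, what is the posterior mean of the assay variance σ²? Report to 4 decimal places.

With known mean μ and an Inverse-Gamma(α, β) prior on σ², the Normal likelihood is conjugate: posterior is Inv-Gamma(α + n/2, β + Σ(xᵢ−μ)²/2).
Posterior: Inv-Gamma(6.8 + 4/2, 5.7 + 1.479/2) = Inv-Gamma(8.80, 6.4395).
E[σ²|data] = β/(α−1) = 6.4395/7.80 = 0.8256.

0.8256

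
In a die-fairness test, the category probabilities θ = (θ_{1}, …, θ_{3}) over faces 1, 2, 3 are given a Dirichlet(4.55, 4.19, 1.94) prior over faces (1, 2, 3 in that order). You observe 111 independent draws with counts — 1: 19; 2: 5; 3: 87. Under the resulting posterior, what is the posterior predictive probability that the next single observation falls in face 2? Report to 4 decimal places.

0.0755

The Dirichlet prior is conjugate to the Multinomial likelihood: each posterior αⱼ = prior αⱼ + observed count nⱼ.
Posterior concentration: (23.55, 9.19, 88.94), total = 121.68.
P(next = 2 | data) = α_{2}/Σα = 0.0755.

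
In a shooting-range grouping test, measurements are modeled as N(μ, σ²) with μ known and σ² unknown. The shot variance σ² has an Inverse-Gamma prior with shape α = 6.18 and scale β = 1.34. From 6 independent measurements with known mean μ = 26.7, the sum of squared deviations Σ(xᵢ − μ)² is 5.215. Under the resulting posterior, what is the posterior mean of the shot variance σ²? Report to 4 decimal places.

With known mean μ and an Inverse-Gamma(α, β) prior on σ², the Normal likelihood is conjugate: posterior is Inv-Gamma(α + n/2, β + Σ(xᵢ−μ)²/2).
Posterior: Inv-Gamma(6.18 + 6/2, 1.34 + 5.215/2) = Inv-Gamma(9.18, 3.9475).
E[σ²|data] = β/(α−1) = 3.9475/8.18 = 0.4826.

0.4826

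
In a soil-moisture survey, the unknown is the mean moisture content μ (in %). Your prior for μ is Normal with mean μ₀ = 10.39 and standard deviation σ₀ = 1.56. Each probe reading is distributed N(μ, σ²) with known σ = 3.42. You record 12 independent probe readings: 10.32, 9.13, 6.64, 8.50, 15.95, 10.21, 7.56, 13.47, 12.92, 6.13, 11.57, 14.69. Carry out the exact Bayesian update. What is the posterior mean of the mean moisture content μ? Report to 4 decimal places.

For Normal data with known variance σ², a Normal(μ₀, σ₀²) prior on μ is conjugate. Posterior precision = 1/σ₀² + n/σ²; posterior mean is the precision-weighted average of μ₀ and x̄.
Σxᵢ = 10.32 + 9.13 + 6.64 + 8.50 + 15.95 + 10.21 + 7.56 + 13.47 + 12.92 + 6.13 + 11.57 + 14.69 = 127.09, so n·x̄ = 127.09.
σ₀² = 1.56² = 2.4336, σ² = 3.42² = 11.6964; σ² + n·σ₀² = 11.6964 + 12·2.4336 = 40.8996.
Posterior mean = (μ₀/σ₀² + n·x̄/σ²)/(1/σ₀² + n/σ²) = (σ²·μ₀ + σ₀²·n·x̄)/(σ² + n·σ₀²) = (11.6964·10.39 + 2.4336·127.09)/40.8996 = 430.81182/40.8996 = 10.5334.

10.5334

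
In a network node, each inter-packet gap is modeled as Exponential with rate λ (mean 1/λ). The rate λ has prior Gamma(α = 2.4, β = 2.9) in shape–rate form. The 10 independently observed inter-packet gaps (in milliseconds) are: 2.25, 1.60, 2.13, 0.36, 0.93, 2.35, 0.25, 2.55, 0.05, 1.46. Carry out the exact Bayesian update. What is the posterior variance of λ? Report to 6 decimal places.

With a Gamma(shape α, rate β) prior on the exponential rate λ, the posterior after n observations with total T = Σxᵢ is Gamma(α+n, β+T).
Sum of observations T = 13.93 milliseconds; n = 10.
Posterior: Gamma(2.4+10, 2.9+13.93) = Gamma(12.4, 16.83).
Var = α/β² = 0.043778.

0.043778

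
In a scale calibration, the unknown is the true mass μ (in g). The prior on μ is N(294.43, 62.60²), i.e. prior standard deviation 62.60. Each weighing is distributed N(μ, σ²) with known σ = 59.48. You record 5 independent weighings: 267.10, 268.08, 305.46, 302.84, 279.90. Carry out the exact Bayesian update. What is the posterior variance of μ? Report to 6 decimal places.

599.354252

For Normal data with known variance σ², a Normal(μ₀, σ₀²) prior on μ is conjugate. Posterior precision = 1/σ₀² + n/σ²; posterior mean is the precision-weighted average of μ₀ and x̄.
σ₀² = 62.60² = 3918.76, σ² = 59.48² = 3537.8704; σ² + n·σ₀² = 3537.8704 + 5·3918.76 = 23131.6704.
Posterior precision = 1/σ₀² + n/σ² = 1/3918.76 + 5/3537.8704 = (σ² + n·σ₀²)/(σ₀²σ²) = 23131.6704/(3918.76·3537.8704); posterior variance σₙ² = σ₀²σ²/(σ² + n·σ₀²) = 3918.76·3537.8704/23131.6704 = 599.354252.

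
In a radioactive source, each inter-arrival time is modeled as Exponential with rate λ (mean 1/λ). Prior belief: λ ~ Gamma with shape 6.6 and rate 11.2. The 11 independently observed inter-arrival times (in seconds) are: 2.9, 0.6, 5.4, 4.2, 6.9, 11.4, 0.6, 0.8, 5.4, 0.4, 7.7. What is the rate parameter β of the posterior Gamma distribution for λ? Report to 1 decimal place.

With a Gamma(shape α, rate β) prior on the exponential rate λ, the posterior after n observations with total T = Σxᵢ is Gamma(α+n, β+T).
Sum of observations T = 46.3 seconds; n = 11.
Posterior: Gamma(6.6+11, 11.2+46.3) = Gamma(17.6, 57.5).
Posterior β = 57.5.

57.5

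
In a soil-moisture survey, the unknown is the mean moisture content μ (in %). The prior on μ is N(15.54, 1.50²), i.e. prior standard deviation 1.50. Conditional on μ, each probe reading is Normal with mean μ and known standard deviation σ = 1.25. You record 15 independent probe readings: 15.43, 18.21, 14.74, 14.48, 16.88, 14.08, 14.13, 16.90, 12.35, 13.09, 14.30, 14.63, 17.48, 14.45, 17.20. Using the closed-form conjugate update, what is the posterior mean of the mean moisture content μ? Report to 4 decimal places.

15.2373

For Normal data with known variance σ², a Normal(μ₀, σ₀²) prior on μ is conjugate. Posterior precision = 1/σ₀² + n/σ²; posterior mean is the precision-weighted average of μ₀ and x̄.
Σxᵢ = 15.43 + 18.21 + 14.74 + 14.48 + 16.88 + 14.08 + 14.13 + 16.90 + 12.35 + 13.09 + 14.30 + 14.63 + 17.48 + 14.45 + 17.20 = 228.35, so n·x̄ = 228.35.
σ₀² = 1.50² = 2.25, σ² = 1.25² = 1.5625; σ² + n·σ₀² = 1.5625 + 15·2.25 = 35.3125.
Posterior mean = (μ₀/σ₀² + n·x̄/σ²)/(1/σ₀² + n/σ²) = (σ²·μ₀ + σ₀²·n·x̄)/(σ² + n·σ₀²) = (1.5625·15.54 + 2.25·228.35)/35.3125 = 538.06875/35.3125 = 15.2373.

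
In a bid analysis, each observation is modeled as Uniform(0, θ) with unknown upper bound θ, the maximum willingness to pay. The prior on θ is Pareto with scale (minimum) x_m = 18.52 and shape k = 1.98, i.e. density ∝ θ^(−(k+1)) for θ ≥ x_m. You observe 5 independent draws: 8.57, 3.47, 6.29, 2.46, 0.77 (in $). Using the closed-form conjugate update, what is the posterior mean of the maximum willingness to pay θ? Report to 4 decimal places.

A Pareto(scale x_m, shape k) prior on the upper bound θ of Uniform(0, θ) is conjugate: posterior is Pareto(max(x_m, max xᵢ), k + n).
Sample maximum = 8.57; prior scale x_m = 18.52 → posterior scale = max = 18.52.
Posterior shape = 1.98 + 5 = 6.98.
E[θ|data] = k·x_m/(k−1) = 6.98·18.52/5.98 = 21.6170.

21.6170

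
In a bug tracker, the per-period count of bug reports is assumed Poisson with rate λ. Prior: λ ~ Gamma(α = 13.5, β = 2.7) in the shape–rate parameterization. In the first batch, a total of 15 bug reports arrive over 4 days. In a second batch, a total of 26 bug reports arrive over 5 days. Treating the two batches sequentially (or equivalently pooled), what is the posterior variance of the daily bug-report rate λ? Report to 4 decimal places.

0.3981

With a Gamma(shape α, rate β) prior, the Poisson likelihood is conjugate: the posterior is Gamma(α + ΣXᵢ, β + n).
After batch 1: Gamma(α+S, β+n) = Gamma(13.5+15, 2.7+4) = Gamma(28.5, 6.7).
After batch 2: Gamma(α+S, β+n) = Gamma(28.5+26, 6.7+5) = Gamma(54.5, 11.7).
Var = α/β² = 54.5/11.7² = 0.3981.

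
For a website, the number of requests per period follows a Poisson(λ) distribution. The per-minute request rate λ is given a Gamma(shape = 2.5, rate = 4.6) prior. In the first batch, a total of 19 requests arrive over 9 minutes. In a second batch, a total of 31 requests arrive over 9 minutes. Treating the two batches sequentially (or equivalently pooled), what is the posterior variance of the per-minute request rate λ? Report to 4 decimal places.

0.1028

With a Gamma(shape α, rate β) prior, the Poisson likelihood is conjugate: the posterior is Gamma(α + ΣXᵢ, β + n).
After batch 1: Gamma(α+S, β+n) = Gamma(2.5+19, 4.6+9) = Gamma(21.5, 13.6).
After batch 2: Gamma(α+S, β+n) = Gamma(21.5+31, 13.6+9) = Gamma(52.5, 22.6).
Var = α/β² = 52.5/22.6² = 0.1028.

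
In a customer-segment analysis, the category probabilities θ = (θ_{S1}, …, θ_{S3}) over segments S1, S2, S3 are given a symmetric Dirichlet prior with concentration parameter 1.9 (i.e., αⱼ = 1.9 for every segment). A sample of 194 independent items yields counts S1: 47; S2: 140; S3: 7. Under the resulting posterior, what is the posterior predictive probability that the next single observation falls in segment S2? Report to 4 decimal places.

0.7106

The Dirichlet prior is conjugate to the Multinomial likelihood: each posterior αⱼ = prior αⱼ + observed count nⱼ.
Posterior concentration: (48.9, 141.9, 8.9), total = 199.7.
P(next = S2 | data) = α_{S2}/Σα = 0.7106.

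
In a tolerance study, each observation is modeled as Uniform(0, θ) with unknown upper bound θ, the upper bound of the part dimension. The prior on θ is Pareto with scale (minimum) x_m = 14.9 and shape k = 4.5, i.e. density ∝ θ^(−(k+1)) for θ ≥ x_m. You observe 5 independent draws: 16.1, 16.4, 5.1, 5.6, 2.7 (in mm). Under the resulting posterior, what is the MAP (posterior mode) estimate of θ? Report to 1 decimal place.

16.4

A Pareto(scale x_m, shape k) prior on the upper bound θ of Uniform(0, θ) is conjugate: posterior is Pareto(max(x_m, max xᵢ), k + n).
Sample maximum = 16.4; prior scale x_m = 14.9 → posterior scale = max = 16.4.
Posterior shape = 4.5 + 5 = 9.5.
The Pareto density is decreasing on [x_m, ∞), so the mode is x_m = 16.4.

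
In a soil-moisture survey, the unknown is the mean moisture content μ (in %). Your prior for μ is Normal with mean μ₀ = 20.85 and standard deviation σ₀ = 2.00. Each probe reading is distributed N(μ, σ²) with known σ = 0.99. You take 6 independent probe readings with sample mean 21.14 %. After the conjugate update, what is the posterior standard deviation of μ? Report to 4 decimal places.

0.3962

For Normal data with known variance σ², a Normal(μ₀, σ₀²) prior on μ is conjugate. Posterior precision = 1/σ₀² + n/σ²; posterior mean is the precision-weighted average of μ₀ and x̄.
σ₀² = 2.00² = 4, σ² = 0.99² = 0.9801; σ² + n·σ₀² = 0.9801 + 6·4 = 24.9801.
Posterior precision = 1/σ₀² + n/σ² = 1/4 + 6/0.9801 = (σ² + n·σ₀²)/(σ₀²σ²) = 24.9801/(4·0.9801); posterior variance σₙ² = σ₀²σ²/(σ² + n·σ₀²) = 4·0.9801/24.9801 = 0.156941.
Posterior SD = √σₙ² = √(4·0.9801/24.9801) = 0.3962.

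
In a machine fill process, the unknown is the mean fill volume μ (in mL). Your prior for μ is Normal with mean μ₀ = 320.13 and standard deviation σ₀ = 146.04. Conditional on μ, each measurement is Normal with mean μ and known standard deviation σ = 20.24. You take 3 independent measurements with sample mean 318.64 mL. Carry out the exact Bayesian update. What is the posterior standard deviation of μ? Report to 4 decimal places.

For Normal data with known variance σ², a Normal(μ₀, σ₀²) prior on μ is conjugate. Posterior precision = 1/σ₀² + n/σ²; posterior mean is the precision-weighted average of μ₀ and x̄.
σ₀² = 146.04² = 21327.6816, σ² = 20.24² = 409.6576; σ² + n·σ₀² = 409.6576 + 3·21327.6816 = 64392.7024.
Posterior precision = 1/σ₀² + n/σ² = 1/21327.6816 + 3/409.6576 = (σ² + n·σ₀²)/(σ₀²σ²) = 64392.7024/(21327.6816·409.6576); posterior variance σₙ² = σ₀²σ²/(σ² + n·σ₀²) = 21327.6816·409.6576/64392.7024 = 135.683805.
Posterior SD = √σₙ² = √(21327.6816·409.6576/64392.7024) = 11.6483.

11.6483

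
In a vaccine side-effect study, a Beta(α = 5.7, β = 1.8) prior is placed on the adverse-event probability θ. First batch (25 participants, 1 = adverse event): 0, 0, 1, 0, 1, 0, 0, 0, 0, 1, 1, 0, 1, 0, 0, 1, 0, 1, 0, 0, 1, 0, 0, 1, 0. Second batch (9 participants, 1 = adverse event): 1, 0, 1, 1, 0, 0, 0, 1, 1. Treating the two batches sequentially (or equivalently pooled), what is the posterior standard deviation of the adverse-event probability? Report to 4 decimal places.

0.0766

The Beta prior is conjugate to a Binomial/Bernoulli likelihood; the update adds successes to α and failures to β.
After batch 1: Beta(5.7+9, 1.8+16) = Beta(14.7, 17.8).
After batch 2: Beta(14.7+5, 17.8+4) = Beta(19.7, 21.8).
Var = αβ/((α+β)²(α+β+1)) = 19.7·21.8/(41.5²·42.5) = 0.00586729; SD = √0.00586729 = 0.0766.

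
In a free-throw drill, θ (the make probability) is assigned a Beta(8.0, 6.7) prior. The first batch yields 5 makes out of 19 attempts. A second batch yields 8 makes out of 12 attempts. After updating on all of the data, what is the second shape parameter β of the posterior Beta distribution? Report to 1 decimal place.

24.7

The Beta prior is conjugate to a Binomial/Bernoulli likelihood; the update adds successes to α and failures to β.
After batch 1: Beta(8.0+5, 6.7+14) = Beta(13.0, 20.7).
After batch 2: Beta(13.0+8, 20.7+4) = Beta(21.0, 24.7).
Posterior β = 24.7.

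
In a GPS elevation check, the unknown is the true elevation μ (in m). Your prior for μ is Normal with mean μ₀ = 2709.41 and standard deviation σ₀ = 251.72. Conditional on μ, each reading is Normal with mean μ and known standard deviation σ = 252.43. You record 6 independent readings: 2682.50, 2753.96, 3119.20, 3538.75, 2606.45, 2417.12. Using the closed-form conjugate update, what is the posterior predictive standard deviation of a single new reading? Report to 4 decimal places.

For Normal data with known variance σ², a Normal(μ₀, σ₀²) prior on μ is conjugate. Posterior precision = 1/σ₀² + n/σ²; posterior mean is the precision-weighted average of μ₀ and x̄.
σ₀² = 251.72² = 63362.9584, σ² = 252.43² = 63720.9049; σ² + n·σ₀² = 63720.9049 + 6·63362.9584 = 443898.6553.
Posterior precision = 1/σ₀² + n/σ² = 1/63362.9584 + 6/63720.9049 = (σ² + n·σ₀²)/(σ₀²σ²) = 443898.6553/(63362.9584·63720.9049); posterior variance σₙ² = σ₀²σ²/(σ² + n·σ₀²) = 63362.9584·63720.9049/443898.6553 = 9095.646040.
Predictive variance for one new observation = σₙ² + σ² = 63362.9584·63720.9049/443898.6553 + 63720.9049 = σ²·(σ₀² + 443898.6553)/443898.6553 = 63720.9049·507261.6137/443898.6553 = 72816.550940; SD = √(63720.9049·507261.6137/443898.6553) = 269.8454.

269.8454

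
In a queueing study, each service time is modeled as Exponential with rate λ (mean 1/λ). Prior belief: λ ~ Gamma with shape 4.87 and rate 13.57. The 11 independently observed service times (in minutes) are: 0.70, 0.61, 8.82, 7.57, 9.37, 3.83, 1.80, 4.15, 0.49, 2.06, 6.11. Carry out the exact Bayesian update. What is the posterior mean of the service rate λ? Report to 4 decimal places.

0.2686

With a Gamma(shape α, rate β) prior on the exponential rate λ, the posterior after n observations with total T = Σxᵢ is Gamma(α+n, β+T).
Sum of observations T = 45.51 minutes; n = 11.
Posterior: Gamma(4.87+11, 13.57+45.51) = Gamma(15.87, 59.08).
Posterior mean of λ = α/β = 15.87/59.08 = 0.2686.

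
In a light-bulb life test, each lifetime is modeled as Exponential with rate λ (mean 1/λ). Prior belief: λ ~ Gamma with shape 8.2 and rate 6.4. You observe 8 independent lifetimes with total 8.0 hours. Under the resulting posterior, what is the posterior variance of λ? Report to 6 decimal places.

0.078125

With a Gamma(shape α, rate β) prior on the exponential rate λ, the posterior after n observations with total T = Σxᵢ is Gamma(α+n, β+T).
Posterior: Gamma(8.2+8, 6.4+8.0) = Gamma(16.2, 14.4).
Var = α/β² = 0.078125.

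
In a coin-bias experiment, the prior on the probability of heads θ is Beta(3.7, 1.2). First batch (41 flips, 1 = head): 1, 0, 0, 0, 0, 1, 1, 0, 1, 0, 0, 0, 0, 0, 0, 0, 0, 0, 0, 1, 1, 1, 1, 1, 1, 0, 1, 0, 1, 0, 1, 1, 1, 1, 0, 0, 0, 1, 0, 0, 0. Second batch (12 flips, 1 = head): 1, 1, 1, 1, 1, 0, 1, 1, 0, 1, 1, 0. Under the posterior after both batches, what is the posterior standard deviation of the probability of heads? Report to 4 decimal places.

The Beta prior is conjugate to a Binomial/Bernoulli likelihood; the update adds successes to α and failures to β.
After batch 1: Beta(3.7+17, 1.2+24) = Beta(20.7, 25.2).
After batch 2: Beta(20.7+9, 25.2+3) = Beta(29.7, 28.2).
Var = αβ/((α+β)²(α+β+1)) = 29.7·28.2/(57.9²·58.9) = 0.00424163; SD = √0.00424163 = 0.0651.

0.0651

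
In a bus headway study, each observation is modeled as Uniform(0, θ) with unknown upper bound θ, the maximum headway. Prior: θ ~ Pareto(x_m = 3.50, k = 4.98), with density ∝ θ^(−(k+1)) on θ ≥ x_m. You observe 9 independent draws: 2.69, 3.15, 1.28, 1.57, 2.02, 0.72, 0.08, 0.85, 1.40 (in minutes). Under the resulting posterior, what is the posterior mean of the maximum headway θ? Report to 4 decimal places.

3.7696

A Pareto(scale x_m, shape k) prior on the upper bound θ of Uniform(0, θ) is conjugate: posterior is Pareto(max(x_m, max xᵢ), k + n).
Sample maximum = 3.15; prior scale x_m = 3.50 → posterior scale = max = 3.50.
Posterior shape = 4.98 + 9 = 13.98.
E[θ|data] = k·x_m/(k−1) = 13.98·3.50/12.98 = 3.7696.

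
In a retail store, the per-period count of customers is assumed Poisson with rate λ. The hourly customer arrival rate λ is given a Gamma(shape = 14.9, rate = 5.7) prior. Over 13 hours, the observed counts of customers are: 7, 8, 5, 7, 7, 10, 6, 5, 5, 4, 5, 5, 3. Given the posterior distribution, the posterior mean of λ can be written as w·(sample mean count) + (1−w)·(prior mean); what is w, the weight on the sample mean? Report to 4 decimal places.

With a Gamma(shape α, rate β) prior, the Poisson likelihood is conjugate: the posterior is Gamma(α + ΣXᵢ, β + n).
Posterior mean = (α₀+S)/(β₀+n) = [n/(β₀+n)]·(S/n) + [β₀/(β₀+n)]·(α₀/β₀), so only n and β₀ enter the weight.
Weight on data w = n/(β₀+n) = 13/(5.7+13) = 13/18.7 = 0.6952.

0.6952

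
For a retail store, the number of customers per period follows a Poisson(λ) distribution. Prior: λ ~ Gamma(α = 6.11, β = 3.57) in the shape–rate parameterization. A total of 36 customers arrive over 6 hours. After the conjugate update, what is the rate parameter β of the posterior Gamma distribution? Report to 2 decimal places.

9.57

With a Gamma(shape α, rate β) prior, the Poisson likelihood is conjugate: the posterior is Gamma(α + ΣXᵢ, β + n).
Posterior: Gamma(α+S, β+n) = Gamma(6.11+36, 3.57+6) = Gamma(42.11, 9.57).
Posterior β = 9.57.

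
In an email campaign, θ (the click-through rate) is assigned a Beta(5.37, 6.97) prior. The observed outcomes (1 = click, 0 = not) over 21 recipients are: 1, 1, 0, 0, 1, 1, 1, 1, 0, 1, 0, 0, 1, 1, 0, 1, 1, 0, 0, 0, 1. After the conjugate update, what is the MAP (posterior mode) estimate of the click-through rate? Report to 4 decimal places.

The Beta prior is conjugate to a Binomial/Bernoulli likelihood; the update adds successes to α and failures to β.
Posterior: Beta(α+k, β+n−k) = Beta(5.37+12, 6.97+9) = Beta(17.37, 15.97).
Mode of Beta(a,b) for a,b>1 is (a−1)/(a+b−2) = 16.37/31.34 = 0.5223.

0.5223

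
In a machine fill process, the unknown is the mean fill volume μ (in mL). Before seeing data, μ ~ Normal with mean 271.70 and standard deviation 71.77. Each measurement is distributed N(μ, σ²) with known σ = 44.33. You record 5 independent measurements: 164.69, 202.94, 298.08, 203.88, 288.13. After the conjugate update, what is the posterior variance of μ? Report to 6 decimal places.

365.166604

For Normal data with known variance σ², a Normal(μ₀, σ₀²) prior on μ is conjugate. Posterior precision = 1/σ₀² + n/σ²; posterior mean is the precision-weighted average of μ₀ and x̄.
σ₀² = 71.77² = 5150.9329, σ² = 44.33² = 1965.1489; σ² + n·σ₀² = 1965.1489 + 5·5150.9329 = 27719.8134.
Posterior precision = 1/σ₀² + n/σ² = 1/5150.9329 + 5/1965.1489 = (σ² + n·σ₀²)/(σ₀²σ²) = 27719.8134/(5150.9329·1965.1489); posterior variance σₙ² = σ₀²σ²/(σ² + n·σ₀²) = 5150.9329·1965.1489/27719.8134 = 365.166604.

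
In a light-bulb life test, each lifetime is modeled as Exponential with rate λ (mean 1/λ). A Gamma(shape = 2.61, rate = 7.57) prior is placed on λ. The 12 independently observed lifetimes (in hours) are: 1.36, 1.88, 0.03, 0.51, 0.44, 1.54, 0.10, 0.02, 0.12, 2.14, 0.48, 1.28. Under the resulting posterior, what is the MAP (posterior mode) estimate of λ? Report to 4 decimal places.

0.7790

With a Gamma(shape α, rate β) prior on the exponential rate λ, the posterior after n observations with total T = Σxᵢ is Gamma(α+n, β+T).
Sum of observations T = 9.90 hours; n = 12.
Posterior: Gamma(2.61+12, 7.57+9.90) = Gamma(14.61, 17.47).
Mode = (α−1)/β = 0.7790.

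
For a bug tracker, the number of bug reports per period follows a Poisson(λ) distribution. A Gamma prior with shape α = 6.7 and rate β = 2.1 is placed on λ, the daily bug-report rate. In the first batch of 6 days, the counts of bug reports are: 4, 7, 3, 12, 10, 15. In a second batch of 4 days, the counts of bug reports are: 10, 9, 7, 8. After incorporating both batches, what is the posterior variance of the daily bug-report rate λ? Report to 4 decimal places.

With a Gamma(shape α, rate β) prior, the Poisson likelihood is conjugate: the posterior is Gamma(α + ΣXᵢ, β + n).
Batch 1: sum of counts S = 51 over n = 6 days.
After batch 1: Gamma(α+S, β+n) = Gamma(6.7+51, 2.1+6) = Gamma(57.7, 8.1).
Batch 2: sum of counts S = 34 over n = 4 days.
After batch 2: Gamma(α+S, β+n) = Gamma(57.7+34, 8.1+4) = Gamma(91.7, 12.1).
Var = α/β² = 91.7/12.1² = 0.6263.

0.6263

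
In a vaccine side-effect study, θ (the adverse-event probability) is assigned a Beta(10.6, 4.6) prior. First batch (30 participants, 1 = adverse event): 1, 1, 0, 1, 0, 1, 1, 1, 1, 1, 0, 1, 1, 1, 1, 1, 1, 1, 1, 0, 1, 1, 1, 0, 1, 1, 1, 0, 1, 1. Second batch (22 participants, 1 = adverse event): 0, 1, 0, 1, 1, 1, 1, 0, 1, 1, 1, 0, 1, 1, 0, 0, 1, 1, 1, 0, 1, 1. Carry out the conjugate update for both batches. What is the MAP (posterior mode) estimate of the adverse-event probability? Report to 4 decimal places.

The Beta prior is conjugate to a Binomial/Bernoulli likelihood; the update adds successes to α and failures to β.
After batch 1: Beta(10.6+24, 4.6+6) = Beta(34.6, 10.6).
After batch 2: Beta(34.6+15, 10.6+7) = Beta(49.6, 17.6).
Mode of Beta(a,b) for a,b>1 is (a−1)/(a+b−2) = 48.6/65.2 = 0.7454.

0.7454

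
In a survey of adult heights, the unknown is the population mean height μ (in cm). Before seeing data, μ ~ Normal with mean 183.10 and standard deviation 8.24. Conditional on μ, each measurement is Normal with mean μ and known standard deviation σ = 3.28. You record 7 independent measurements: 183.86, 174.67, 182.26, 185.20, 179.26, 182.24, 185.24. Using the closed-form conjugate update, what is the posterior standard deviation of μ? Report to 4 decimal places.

1.2259

For Normal data with known variance σ², a Normal(μ₀, σ₀²) prior on μ is conjugate. Posterior precision = 1/σ₀² + n/σ²; posterior mean is the precision-weighted average of μ₀ and x̄.
σ₀² = 8.24² = 67.8976, σ² = 3.28² = 10.7584; σ² + n·σ₀² = 10.7584 + 7·67.8976 = 486.0416.
Posterior precision = 1/σ₀² + n/σ² = 1/67.8976 + 7/10.7584 = (σ² + n·σ₀²)/(σ₀²σ²) = 486.0416/(67.8976·10.7584); posterior variance σₙ² = σ₀²σ²/(σ² + n·σ₀²) = 67.8976·10.7584/486.0416 = 1.502895.
Posterior SD = √σₙ² = √(67.8976·10.7584/486.0416) = 1.2259.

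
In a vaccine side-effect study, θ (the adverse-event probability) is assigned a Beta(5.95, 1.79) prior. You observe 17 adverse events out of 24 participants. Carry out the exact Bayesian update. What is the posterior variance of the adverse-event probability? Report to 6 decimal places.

The Beta prior is conjugate to a Binomial/Bernoulli likelihood; the update adds successes to α and failures to β.
Posterior: Beta(α+k, β+n−k) = Beta(5.95+17, 1.79+7) = Beta(22.95, 8.79).
Var = αβ/((α+β)²(α+β+1)) = 22.95·8.79/(31.74²·32.74) = 0.006116.

0.006116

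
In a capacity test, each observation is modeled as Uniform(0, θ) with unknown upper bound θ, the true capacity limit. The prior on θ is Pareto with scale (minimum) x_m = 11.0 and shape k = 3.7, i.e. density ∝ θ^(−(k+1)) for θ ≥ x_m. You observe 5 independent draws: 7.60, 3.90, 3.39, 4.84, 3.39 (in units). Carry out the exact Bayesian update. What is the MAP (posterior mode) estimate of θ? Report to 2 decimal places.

A Pareto(scale x_m, shape k) prior on the upper bound θ of Uniform(0, θ) is conjugate: posterior is Pareto(max(x_m, max xᵢ), k + n).
Sample maximum = 7.60; prior scale x_m = 11.0 → posterior scale = max = 11.00.
Posterior shape = 3.7 + 5 = 8.7.
The Pareto density is decreasing on [x_m, ∞), so the mode is x_m = 11.00.

11.00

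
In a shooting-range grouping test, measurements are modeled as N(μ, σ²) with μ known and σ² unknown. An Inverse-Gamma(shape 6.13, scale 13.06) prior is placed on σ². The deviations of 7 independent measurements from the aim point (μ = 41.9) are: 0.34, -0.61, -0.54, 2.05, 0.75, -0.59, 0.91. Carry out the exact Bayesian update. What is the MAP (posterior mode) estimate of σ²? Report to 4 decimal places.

With known mean μ and an Inverse-Gamma(α, β) prior on σ², the Normal likelihood is conjugate: posterior is Inv-Gamma(α + n/2, β + Σ(xᵢ−μ)²/2).
Σ(xᵢ−μ)² = (0.34)² + (-0.61)² + (-0.54)² + (2.05)² + (0.75)² + (-0.59)² + (0.91)² = 6.7205.
Posterior: Inv-Gamma(6.13 + 7/2, 13.06 + 6.7205/2) = Inv-Gamma(9.63, 16.42025).
Mode = β/(α+1) = 16.42025/10.63 = 1.5447.

1.5447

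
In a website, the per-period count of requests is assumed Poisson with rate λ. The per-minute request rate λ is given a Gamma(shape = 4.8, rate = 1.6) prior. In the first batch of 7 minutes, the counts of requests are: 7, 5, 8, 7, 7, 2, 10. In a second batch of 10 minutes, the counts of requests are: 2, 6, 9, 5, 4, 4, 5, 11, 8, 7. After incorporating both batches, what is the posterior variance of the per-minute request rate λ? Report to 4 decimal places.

0.3232

With a Gamma(shape α, rate β) prior, the Poisson likelihood is conjugate: the posterior is Gamma(α + ΣXᵢ, β + n).
Batch 1: sum of counts S = 46 over n = 7 minutes.
After batch 1: Gamma(α+S, β+n) = Gamma(4.8+46, 1.6+7) = Gamma(50.8, 8.6).
Batch 2: sum of counts S = 61 over n = 10 minutes.
After batch 2: Gamma(α+S, β+n) = Gamma(50.8+61, 8.6+10) = Gamma(111.8, 18.6).
Var = α/β² = 111.8/18.6² = 0.3232.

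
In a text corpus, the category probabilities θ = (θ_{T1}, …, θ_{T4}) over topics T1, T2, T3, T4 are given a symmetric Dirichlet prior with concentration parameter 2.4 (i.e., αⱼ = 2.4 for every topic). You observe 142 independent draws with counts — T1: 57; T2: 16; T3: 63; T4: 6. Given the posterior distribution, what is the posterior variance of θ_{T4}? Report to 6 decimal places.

The Dirichlet prior is conjugate to the Multinomial likelihood: each posterior αⱼ = prior αⱼ + observed count nⱼ.
Posterior concentration: (59.4, 18.4, 65.4, 8.4), total = 151.6.
Var[θ_j] = α_j(Σα−α_j)/((Σα)²(Σα+1)) = 8.4·143.2/(151.6²·152.6) = 0.000343.

0.000343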